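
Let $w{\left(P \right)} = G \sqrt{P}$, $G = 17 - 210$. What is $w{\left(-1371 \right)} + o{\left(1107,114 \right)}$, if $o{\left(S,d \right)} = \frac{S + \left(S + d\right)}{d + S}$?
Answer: $\frac{776}{407} - 193 i \sqrt{1371} \approx 1.9066 - 7146.2 i$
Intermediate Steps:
$G = -193$ ($G = 17 - 210 = -193$)
$o{\left(S,d \right)} = \frac{d + 2 S}{S + d}$
$w{\left(P \right)} = - 193 \sqrt{P}$
$w{\left(-1371 \right)} + o{\left(1107,114 \right)} = - 193 \sqrt{-1371} + \frac{114 + 2 \cdot 1107}{1107 + 114} = - 193 i \sqrt{1371} + \frac{114 + 2214}{1221} = - 193 i \sqrt{1371} + \frac{1}{1221} \cdot 2328 = - 193 i \sqrt{1371} + \frac{776}{407} = \frac{776}{407} - 193 i \sqrt{1371}$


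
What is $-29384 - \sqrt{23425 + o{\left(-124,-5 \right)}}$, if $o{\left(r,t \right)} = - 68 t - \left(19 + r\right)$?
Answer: $-29384 - \sqrt{23870} \approx -29539.0$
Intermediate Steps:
$o{\left(r,t \right)} = -19 - r - 68 t$
$-29384 - \sqrt{23425 + o{\left(-124,-5 \right)}} = -29384 - \sqrt{23425 - -445} = -29384 - \sqrt{23425 + \left(-19 + 124 + 340\right)} = -29384 - \sqrt{23425 + 445} = -29384 - \sqrt{23870}$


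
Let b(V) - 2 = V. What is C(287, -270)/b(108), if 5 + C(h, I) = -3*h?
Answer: -433/55 ≈ -7.8727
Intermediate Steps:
C(h, I) = -5 - 3*h
b(V) = 2 + V
C(287, -270)/b(108) = (-5 - 3*287)/(2 + 108) = (-5 - 861)/110 = -866*1/110 = -433/55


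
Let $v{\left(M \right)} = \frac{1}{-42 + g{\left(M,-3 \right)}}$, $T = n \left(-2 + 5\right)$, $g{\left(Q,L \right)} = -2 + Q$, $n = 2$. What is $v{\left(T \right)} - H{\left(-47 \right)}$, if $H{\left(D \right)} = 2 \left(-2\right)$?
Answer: $\frac{151}{38} \approx 3.9737$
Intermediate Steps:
$H{\left(D \right)} = -4$
$T = 6$ ($T = 2 \left(-2 + 5\right) = 2 \cdot 3 = 6$)
$v{\left(M \right)} = \frac{1}{-44 + M}$ ($v{\left(M \right)} = \frac{1}{-42 + \left(-2 + M\right)} = \frac{1}{-44 + M}$)
$v{\left(T \right)} - H{\left(-47 \right)} = \frac{1}{-44 + 6} - -4 = \frac{1}{-38} + 4 = - \frac{1}{38} + 4 = \frac{151}{38}$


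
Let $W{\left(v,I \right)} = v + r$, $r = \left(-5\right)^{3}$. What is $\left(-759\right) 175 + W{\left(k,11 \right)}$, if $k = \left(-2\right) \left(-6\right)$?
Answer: $-132938$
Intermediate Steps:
$k = 12$
$r = -125$
$W{\left(v,I \right)} = -125 + v$ ($W{\left(v,I \right)} = v - 125 = -125 + v$)
$\left(-759\right) 175 + W{\left(k,11 \right)} = \left(-759\right) 175 + \left(-125 + 12\right) = -132825 - 113 = -132938$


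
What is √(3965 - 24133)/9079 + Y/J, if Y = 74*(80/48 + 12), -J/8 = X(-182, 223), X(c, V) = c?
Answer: 1517/2184 + 2*I*√5042/9079 ≈ 0.6946 + 0.015642*I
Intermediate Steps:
J = 1456 (J = -8*(-182) = 1456)
Y = 3034/3 (Y = 74*(80*(1/48) + 12) = 74*(5/3 + 12) = 74*(41/3) = 3034/3 ≈ 1011.3)
√(3965 - 24133)/9079 + Y/J = √(3965 - 24133)/9079 + (3034/3)/1456 = √(-20168)*(1/9079) + (3034/3)*(1/1456) = (2*I*√5042)*(1/9079) + 1517/2184 = 2*I*√5042/9079 + 1517/2184 = 1517/2184 + 2*I*√5042/9079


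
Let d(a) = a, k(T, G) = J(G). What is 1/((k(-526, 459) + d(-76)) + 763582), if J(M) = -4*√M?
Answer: 14139/10795211198 + √51/48578450391 ≈ 1.3099e-6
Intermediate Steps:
k(T, G) = -4*√G
1/((k(-526, 459) + d(-76)) + 763582) = 1/((-12*√51 - 76) + 763582) = 1/((-76 - 12*√51) + 763582) = 1/(763506 - 12*√51)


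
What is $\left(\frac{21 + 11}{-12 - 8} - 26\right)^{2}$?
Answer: $\frac{19044}{25} \approx 761.76$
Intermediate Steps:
$\left(\frac{21 + 11}{-12 - 8} - 26\right)^{2} = \left(\frac{32}{-20} - 26\right)^{2} = \left(32 \left(- \frac{1}{20}\right) - 26\right)^{2} = \left(- \frac{8}{5} - 26\right)^{2} = \left(- \frac{138}{5}\right)^{2} = \frac{19044}{25}$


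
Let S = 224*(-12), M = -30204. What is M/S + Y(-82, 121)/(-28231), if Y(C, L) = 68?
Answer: 10148885/903392 ≈ 11.234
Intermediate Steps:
S = -2688
M/S + Y(-82, 121)/(-28231) = -30204/(-2688) + 68/(-28231) = -30204*(-1/2688) + 68*(-1/28231) = 2517/224 - 68/28231 = 10148885/903392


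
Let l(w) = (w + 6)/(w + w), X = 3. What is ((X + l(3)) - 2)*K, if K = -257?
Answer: -1285/2 ≈ -642.50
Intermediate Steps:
l(w) = (6 + w)/(2*w) (l(w) = (6 + w)/((2*w)) = (6 + w)*(1/(2*w)) = (6 + w)/(2*w))
((X + l(3)) - 2)*K = ((3 + (1/2)*(6 + 3)/3) - 2)*(-257) = ((3 + (1/2)*(1/3)*9) - 2)*(-257) = ((3 + 3/2) - 2)*(-257) = (9/2 - 2)*(-257) = (5/2)*(-257) = -1285/2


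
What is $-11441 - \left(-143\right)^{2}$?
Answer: $-31890$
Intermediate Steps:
$-11441 - \left(-143\right)^{2} = -11441 - 20449 = -31890$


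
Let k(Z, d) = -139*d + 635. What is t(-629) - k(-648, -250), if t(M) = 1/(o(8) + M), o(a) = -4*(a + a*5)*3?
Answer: -42638926/1205 ≈ -35385.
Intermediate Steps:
o(a) = -72*a (o(a) = -4*(a + 5*a)*3 = -24*a*3 = -72*a)
t(M) = 1/(-576 + M) (t(M) = 1/(-72*8 + M) = 1/(-576 + M))
k(Z, d) = 635 - 139*d
t(-629) - k(-648, -250) = 1/(-576 - 629) - (635 - 139*(-250)) = 1/(-1205) - (635 + 34750) = -1/1205 - 1*35385 = -1/1205 - 35385 = -42638926/1205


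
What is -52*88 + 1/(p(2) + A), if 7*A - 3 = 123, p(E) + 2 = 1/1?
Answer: -77791/17 ≈ -4575.9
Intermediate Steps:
p(E) = -1 (p(E) = -2 + 1/1 = -2 + 1 = -1)
A = 18 (A = 3/7 + (⅐)*123 = 3/7 + 123/7 = 18)
-52*88 + 1/(p(2) + A) = -52*88 + 1/(-1 + 18) = -4576 + 1/17 = -77791/17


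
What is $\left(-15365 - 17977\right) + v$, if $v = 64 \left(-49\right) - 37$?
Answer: $-36515$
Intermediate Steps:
$v = -3173$ ($v = -3136 - 37 = -3173$)
$\left(-15365 - 17977\right) + v = \left(-15365 - 17977\right) - 3173 = -33342 - 3173 = -36515$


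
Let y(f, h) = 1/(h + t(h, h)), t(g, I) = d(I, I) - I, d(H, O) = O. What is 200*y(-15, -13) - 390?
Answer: -5270/13 ≈ -405.38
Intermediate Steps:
t(g, I) = 0 (t(g, I) = I - I = 0)
y(f, h) = 1/h (y(f, h) = 1/(h + 0) = 1/h)
200*y(-15, -13) - 390 = 200/(-13) - 390 = 200*(-1/13) - 390 = -200/13 - 390 = -5270/13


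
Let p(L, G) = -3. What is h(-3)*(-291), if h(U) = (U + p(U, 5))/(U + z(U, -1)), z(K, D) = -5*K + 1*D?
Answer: 1746/11 ≈ 158.73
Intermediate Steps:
z(K, D) = D - 5*K (z(K, D) = -5*K + D = D - 5*K)
h(U) = (-3 + U)/(-1 - 4*U) (h(U) = (U - 3)/(U + (-1 - 5*U)) = (-3 + U)/(-1 - 4*U))
h(-3)*(-291) = ((3 - 1*(-3))/(1 + 4*(-3)))*(-291) = ((3 + 3)/(1 - 12))*(-291) = (6/(-11))*(-291) = -1/11*6*(-291) = -6/11*(-291) = 1746/11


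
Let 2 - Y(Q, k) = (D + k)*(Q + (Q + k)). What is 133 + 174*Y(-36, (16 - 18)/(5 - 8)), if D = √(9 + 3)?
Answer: 26267/3 + 24824*√3 ≈ 51752.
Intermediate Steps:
D = 2*√3 (D = √12 = 2*√3 ≈ 3.4641)
Y(Q, k) = 2 - (k + 2*Q)*(k + 2*√3) (Y(Q, k) = 2 - (2*√3 + k)*(Q + (Q + k)) = 2 - (k + 2*√3)*(k + 2*Q) = 2 - (k + 2*Q)*(k + 2*√3))
133 + 174*Y(-36, (16 - 18)/(5 - 8)) = 133 + 174*(2 - ((16 - 18)/(5 - 8))² - 4*(-36)*√3 - 2*(-36)*(16 - 18)/(5 - 8) - 2*(16 - 18)/(5 - 8)*√3) = 133 + 174*(2 - (-2/(-3))² + 144*√3 - 2*(-36)*(-2/(-3)) - 2*(-2/(-3))*√3) = 133 + 174*(2 - (-2*(-⅓))² + 144*√3 - 2*(-36)*(-2*(-⅓)) - 2*(-2*(-⅓))*√3) = 133 + 174*(2 - (⅔)² + 144*√3 - 2*(-36)*⅔ - 2*⅔*√3) = 133 + 174*(2 - 1*4/9 + 144*√3 + 48 - 4*√3/3) = 133 + 174*(2 - 4/9 + 144*√3 + 48 - 4*√3/3) = 133 + 174*(446/9 + 428*√3/3) = 133 + (25868/3 + 24824*√3) = 26267/3 + 24824*√3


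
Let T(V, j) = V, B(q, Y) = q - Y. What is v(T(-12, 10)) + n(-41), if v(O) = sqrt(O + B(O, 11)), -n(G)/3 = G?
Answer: 123 + I*sqrt(35) ≈ 123.0 + 5.9161*I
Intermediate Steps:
n(G) = -3*G
v(O) = sqrt(-11 + 2*O) (v(O) = sqrt(O + (O - 1*11)) = sqrt(O + (O - 11)) = sqrt(O + (-11 + O)) = sqrt(-11 + 2*O))
v(T(-12, 10)) + n(-41) = sqrt(-11 + 2*(-12)) - 3*(-41) = sqrt(-11 - 24) + 123 = sqrt(-35) + 123 = I*sqrt(35) + 123 = 123 + I*sqrt(35)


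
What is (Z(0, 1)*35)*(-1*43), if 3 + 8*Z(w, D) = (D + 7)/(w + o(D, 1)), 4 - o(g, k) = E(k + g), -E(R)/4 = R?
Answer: 10535/24 ≈ 438.96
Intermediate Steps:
E(R) = -4*R
o(g, k) = 4 + 4*g + 4*k (o(g, k) = 4 - (-4)*(k + g) = 4 - (-4)*(g + k) = 4 - (-4*g - 4*k) = 4 + (4*g + 4*k) = 4 + 4*g + 4*k)
Z(w, D) = -3/8 + (7 + D)/(8*(8 + w + 4*D)) (Z(w, D) = -3/8 + ((D + 7)/(w + (4 + 4*D + 4*1)))/8 = -3/8 + ((7 + D)/(w + (4 + 4*D + 4)))/8 = -3/8 + ((7 + D)/(w + (8 + 4*D)))/8 = -3/8 + ((7 + D)/(8 + w + 4*D))/8 = -3/8 + (7 + D)/(8*(8 + w + 4*D)))
(Z(0, 1)*35)*(-1*43) = (((-17 - 11*1 - 3*0)/(8*(8 + 0 + 4*1)))*35)*(-1*43) = (((-17 - 11 + 0)/(8*(8 + 0 + 4)))*35)*(-43) = (((⅛)*(-28)/12)*35)*(-43) = (((⅛)*(1/12)*(-28))*35)*(-43) = -7/24*35*(-43) = -245/24*(-43) = 10535/24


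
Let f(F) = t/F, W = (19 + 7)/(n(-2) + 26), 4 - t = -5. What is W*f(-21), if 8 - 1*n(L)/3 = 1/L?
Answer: -156/721 ≈ -0.21637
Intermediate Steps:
t = 9 (t = 4 - 1*(-5) = 4 + 5 = 9)
n(L) = 24 - 3/L
W = 52/103 (W = (19 + 7)/((24 - 3/(-2)) + 26) = 26/((24 - 3*(-½)) + 26) = 26/((24 + 3/2) + 26) = 26/(51/2 + 26) = 26/(103/2) = 26*(2/103) = 52/103 ≈ 0.50485)
f(F) = 9/F
W*f(-21) = 52*(9/(-21))/103 = 52*(9*(-1/21))/103 = (52/103)*(-3/7) = -156/721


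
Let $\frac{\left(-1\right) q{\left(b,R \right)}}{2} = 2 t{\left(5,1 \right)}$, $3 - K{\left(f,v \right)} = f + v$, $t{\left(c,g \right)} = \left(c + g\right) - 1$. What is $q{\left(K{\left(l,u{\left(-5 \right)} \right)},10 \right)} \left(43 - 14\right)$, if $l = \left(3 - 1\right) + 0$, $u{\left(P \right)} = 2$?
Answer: $-580$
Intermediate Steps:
$t{\left(c,g \right)} = -1 + c + g$
$l = 2$ ($l = 2 + 0 = 2$)
$K{\left(f,v \right)} = 3 - f - v$ ($K{\left(f,v \right)} = 3 - \left(f + v\right) = 3 - f - v$)
$q{\left(b,R \right)} = -20$ ($q{\left(b,R \right)} = - 2 \cdot 2 \left(-1 + 5 + 1\right) = - 2 \cdot 2 \cdot 5 = \left(-2\right) 10 = -20$)
$q{\left(K{\left(l,u{\left(-5 \right)} \right)},10 \right)} \left(43 - 14\right) = - 20 \left(43 - 14\right) = \left(-20\right) 29 = -580$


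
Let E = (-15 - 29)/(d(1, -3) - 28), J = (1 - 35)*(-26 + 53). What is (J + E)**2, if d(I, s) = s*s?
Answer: 302690404/361 ≈ 8.3848e+5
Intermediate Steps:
d(I, s) = s**2
J = -918 (J = -34*27 = -918)
E = 44/19 (E = (-15 - 29)/((-3)**2 - 28) = -44/(9 - 28) = -44/(-19) = -44*(-1/19) = 44/19 ≈ 2.3158)
(J + E)**2 = (-918 + 44/19)**2 = (-17398/19)**2 = 302690404/361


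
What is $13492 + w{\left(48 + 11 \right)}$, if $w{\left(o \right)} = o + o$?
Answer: $13610$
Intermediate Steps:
$w{\left(o \right)} = 2 o$
$13492 + w{\left(48 + 11 \right)} = 13492 + 2 \left(48 + 11\right) = 13492 + 2 \cdot 59 = 13492 + 118 = 13610$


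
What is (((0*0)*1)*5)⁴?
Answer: 0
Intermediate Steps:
(((0*0)*1)*5)⁴ = ((0*1)*5)⁴ = (0*5)⁴ = 0⁴ = 0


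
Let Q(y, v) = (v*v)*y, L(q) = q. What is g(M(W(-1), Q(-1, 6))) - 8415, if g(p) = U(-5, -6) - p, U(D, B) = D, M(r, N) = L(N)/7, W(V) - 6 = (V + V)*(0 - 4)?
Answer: -58904/7 ≈ -8414.9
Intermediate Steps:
W(V) = 6 - 8*V (W(V) = 6 + (V + V)*(0 - 4) = 6 + (2*V)*(-4) = 6 - 8*V)
Q(y, v) = y*v² (Q(y, v) = v²*y = y*v²)
M(r, N) = N/7
g(p) = -5 - p
g(M(W(-1), Q(-1, 6))) - 8415 = (-5 - (-1*6²)/7) - 8415 = (-5 - (-1*36)/7) - 8415 = (-5 - (-36)/7) - 8415 = (-5 - 1*(-36/7)) - 8415 = (-5 + 36/7) - 8415 = ⅐ - 8415 = -58904/7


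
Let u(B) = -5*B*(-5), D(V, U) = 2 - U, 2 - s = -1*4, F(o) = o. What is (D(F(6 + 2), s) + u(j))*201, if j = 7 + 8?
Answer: 74571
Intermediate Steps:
s = 6 (s = 2 - (-1)*4 = 2 - 1*(-4) = 2 + 4 = 6)
j = 15
u(B) = 25*B
(D(F(6 + 2), s) + u(j))*201 = ((2 - 1*6) + 25*15)*201 = ((2 - 6) + 375)*201 = (-4 + 375)*201 = 371*201 = 74571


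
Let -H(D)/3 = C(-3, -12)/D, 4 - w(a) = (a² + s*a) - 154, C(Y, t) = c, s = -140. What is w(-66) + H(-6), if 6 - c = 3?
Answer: -26873/2 ≈ -13437.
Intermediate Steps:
c = 3 (c = 6 - 1*3 = 6 - 3 = 3)
C(Y, t) = 3
w(a) = 158 - a² + 140*a (w(a) = 4 - ((a² - 140*a) - 154) = 4 - (-154 + a² - 140*a) = 4 + (154 - a² + 140*a) = 158 - a² + 140*a)
H(D) = -9/D
w(-66) + H(-6) = (158 - 1*(-66)² + 140*(-66)) - 9/(-6) = (158 - 1*4356 - 9240) - 9*(-⅙) = (158 - 4356 - 9240) + 3/2 = -13438 + 3/2 = -26873/2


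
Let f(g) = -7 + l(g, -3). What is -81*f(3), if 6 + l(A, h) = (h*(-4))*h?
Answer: 3969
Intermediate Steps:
l(A, h) = -6 - 4*h**2 (l(A, h) = -6 + (h*(-4))*h = -6 + (-4*h)*h = -6 - 4*h**2)
f(g) = -49 (f(g) = -7 + (-6 - 4*(-3)**2) = -7 + (-6 - 4*9) = -7 + (-6 - 36) = -7 - 42 = -49)
-81*f(3) = -81*(-49) = 3969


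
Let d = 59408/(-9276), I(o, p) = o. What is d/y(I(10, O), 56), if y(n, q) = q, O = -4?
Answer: -3713/32466 ≈ -0.11437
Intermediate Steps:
d = -14852/2319 (d = 59408*(-1/9276) = -14852/2319 ≈ -6.4045)
d/y(I(10, O), 56) = -14852/2319/56 = -14852/2319*1/56 = -3713/32466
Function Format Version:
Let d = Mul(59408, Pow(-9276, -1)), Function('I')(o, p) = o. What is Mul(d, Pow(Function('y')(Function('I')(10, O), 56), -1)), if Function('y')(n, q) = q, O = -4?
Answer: Rational(-3713, 32466) ≈ -0.11437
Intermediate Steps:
d = Rational(-14852, 2319) (d = Mul(59408, Rational(-1, 9276)) = Rational(-14852, 2319) ≈ -6.4045)
Mul(d, Pow(Function('y')(Function('I')(10, O), 56), -1)) = Mul(Rational(-14852, 2319), Pow(56, -1)) = Mul(Rational(-14852, 2319), Rational(1, 56)) = Rational(-3713, 32466)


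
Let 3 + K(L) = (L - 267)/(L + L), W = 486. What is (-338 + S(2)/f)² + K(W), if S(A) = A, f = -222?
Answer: 50675082265/443556 ≈ 1.1425e+5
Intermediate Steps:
K(L) = -3 + (-267 + L)/(2*L) (K(L) = -3 + (L - 267)/(L + L) = -3 + (-267 + L)/((2*L)) = -3 + (-267 + L)*(1/(2*L)) = -3 + (-267 + L)/(2*L))
(-338 + S(2)/f)² + K(W) = (-338 + 2/(-222))² + (½)*(-267 - 5*486)/486 = (-338 + 2*(-1/222))² + (½)*(1/486)*(-267 - 2430) = (-338 - 1/111)² + (½)*(1/486)*(-2697) = (-37519/111)² - 899/324 = 1407675361/12321 - 899/324 = 50675082265/443556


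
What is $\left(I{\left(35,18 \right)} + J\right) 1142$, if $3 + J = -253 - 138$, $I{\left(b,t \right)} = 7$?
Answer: $-441954$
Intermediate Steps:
$J = -394$ ($J = -3 - 391 = -394$)
$\left(I{\left(35,18 \right)} + J\right) 1142 = \left(7 - 394\right) 1142 = \left(-387\right) 1142 = -441954$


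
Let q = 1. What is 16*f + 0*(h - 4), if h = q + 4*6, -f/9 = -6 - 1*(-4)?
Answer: 288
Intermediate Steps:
f = 18 (f = -9*(-6 - 1*(-4)) = -9*(-6 + 4) = -9*(-2) = 18)
h = 25 (h = 1 + 4*6 = 1 + 24 = 25)
16*f + 0*(h - 4) = 16*18 + 0*(25 - 4) = 288 + 0*21 = 288 + 0 = 288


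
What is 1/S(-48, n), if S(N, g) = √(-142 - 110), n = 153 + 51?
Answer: -I*√7/42 ≈ -0.062994*I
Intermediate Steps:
n = 204
S(N, g) = 6*I*√7 (S(N, g) = √(-252) = 6*I*√7)
1/S(-48, n) = 1/(6*I*√7) = -I*√7/42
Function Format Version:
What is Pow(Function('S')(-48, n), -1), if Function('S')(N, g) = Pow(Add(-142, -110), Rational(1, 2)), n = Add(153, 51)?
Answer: Mul(Rational(-1, 42), I, Pow(7, Rational(1, 2))) ≈ Mul(-0.062994, I)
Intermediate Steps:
n = 204
Function('S')(N, g) = Mul(6, I, Pow(7, Rational(1, 2))) (Function('S')(N, g) = Pow(-252, Rational(1, 2)) = Mul(6, I, Pow(7, Rational(1, 2))))
Pow(Function('S')(-48, n), -1) = Pow(Mul(6, I, Pow(7, Rational(1, 2))), -1) = Mul(Rational(-1, 42), I, Pow(7, Rational(1, 2)))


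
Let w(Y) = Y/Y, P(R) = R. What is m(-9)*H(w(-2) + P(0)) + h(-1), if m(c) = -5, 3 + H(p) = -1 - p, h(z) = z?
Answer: 24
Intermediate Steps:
w(Y) = 1
H(p) = -4 - p (H(p) = -3 + (-1 - p) = -4 - p)
m(-9)*H(w(-2) + P(0)) + h(-1) = -5*(-4 - (1 + 0)) - 1 = -5*(-4 - 1*1) - 1 = -5*(-4 - 1) - 1 = -5*(-5) - 1 = 25 - 1 = 24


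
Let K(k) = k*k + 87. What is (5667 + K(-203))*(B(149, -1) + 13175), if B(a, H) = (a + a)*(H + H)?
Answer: 590747577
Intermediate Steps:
K(k) = 87 + k² (K(k) = k² + 87 = 87 + k²)
B(a, H) = 4*H*a (B(a, H) = (2*a)*(2*H) = 4*H*a)
(5667 + K(-203))*(B(149, -1) + 13175) = (5667 + (87 + (-203)²))*(4*(-1)*149 + 13175) = (5667 + (87 + 41209))*(-596 + 13175) = (5667 + 41296)*12579 = 46963*12579 = 590747577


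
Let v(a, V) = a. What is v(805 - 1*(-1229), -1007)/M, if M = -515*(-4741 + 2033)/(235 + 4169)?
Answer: 2239434/348655 ≈ 6.4231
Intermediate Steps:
M = 348655/1101 (M = -(-1394620)/4404 = -515*(-677/1101) = 348655/1101 ≈ 316.67)
v(805 - 1*(-1229), -1007)/M = (805 - 1*(-1229))/(348655/1101) = (805 + 1229)*(1101/348655) = 2034*(1101/348655) = 2239434/348655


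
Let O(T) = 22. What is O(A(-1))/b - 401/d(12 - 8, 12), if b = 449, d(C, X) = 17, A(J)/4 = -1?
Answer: -179675/7633 ≈ -23.539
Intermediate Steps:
A(J) = -4 (A(J) = 4*(-1) = -4)
O(A(-1))/b - 401/d(12 - 8, 12) = 22/449 - 401/17 = -179675/7633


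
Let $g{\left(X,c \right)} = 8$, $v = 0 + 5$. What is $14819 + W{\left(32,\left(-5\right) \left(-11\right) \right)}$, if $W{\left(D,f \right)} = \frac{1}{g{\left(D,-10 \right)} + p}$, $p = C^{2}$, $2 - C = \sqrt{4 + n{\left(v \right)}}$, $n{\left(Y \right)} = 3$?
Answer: $\frac{3689950}{249} + \frac{4 \sqrt{7}}{249} \approx 14819.0$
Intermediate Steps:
$v = 5$
$C = 2 - \sqrt{7}$ ($C = 2 - \sqrt{4 + 3} = 2 - \sqrt{7} \approx -0.64575$)
$p = \left(2 - \sqrt{7}\right)^{2} \approx 0.41699$
$W{\left(D,f \right)} = \frac{1}{8 + \left(2 - \sqrt{7}\right)^{2}}$
$14819 + W{\left(32,\left(-5\right) \left(-11\right) \right)} = 14819 + \left(\frac{19}{249} + \frac{4 \sqrt{7}}{249}\right) = \frac{3689950}{249} + \frac{4 \sqrt{7}}{249}$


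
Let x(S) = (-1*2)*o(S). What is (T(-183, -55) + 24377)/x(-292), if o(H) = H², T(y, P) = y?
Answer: -12097/85264 ≈ -0.14188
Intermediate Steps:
x(S) = -2*S² (x(S) = (-1*2)*S² = -2*S²)
(T(-183, -55) + 24377)/x(-292) = (-183 + 24377)/((-2*(-292)²)) = 24194/((-2*85264)) = 24194/(-170528) = 24194*(-1/170528) = -12097/85264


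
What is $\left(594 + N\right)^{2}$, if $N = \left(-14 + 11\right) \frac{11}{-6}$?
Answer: $\frac{1437601}{4} \approx 3.594 \cdot 10^{5}$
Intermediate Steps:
$N = \frac{11}{2}$ ($N = - 3 \cdot 11 \left(- \frac{1}{6}\right) = \left(-3\right) \left(- \frac{11}{6}\right) = \frac{11}{2} \approx 5.5$)
$\left(594 + N\right)^{2} = \left(594 + \frac{11}{2}\right)^{2} = \left(\frac{1199}{2}\right)^{2} = \frac{1437601}{4}$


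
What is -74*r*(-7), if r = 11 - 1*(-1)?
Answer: 6216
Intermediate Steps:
r = 12 (r = 11 + 1 = 12)
-74*r*(-7) = -74*12*(-7) = -888*(-7) = 6216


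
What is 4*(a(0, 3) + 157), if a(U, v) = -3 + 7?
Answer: 644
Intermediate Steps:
a(U, v) = 4
4*(a(0, 3) + 157) = 4*(4 + 157) = 4*161 = 644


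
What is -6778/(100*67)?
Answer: -3389/3350 ≈ -1.0116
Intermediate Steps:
-6778/(100*67) = -6778/6700 = -6778*1/6700 = -3389/3350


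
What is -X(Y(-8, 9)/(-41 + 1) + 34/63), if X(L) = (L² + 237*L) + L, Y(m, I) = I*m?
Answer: -55796059/99225 ≈ -562.32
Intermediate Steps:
X(L) = L² + 238*L
-X(Y(-8, 9)/(-41 + 1) + 34/63) = -((9*(-8))/(-41 + 1) + 34/63)*(238 + ((9*(-8))/(-41 + 1) + 34/63)) = -(-72/(-40) + 34*(1/63))*(238 + (-72/(-40) + 34*(1/63))) = -(-72*(-1/40) + 34/63)*(238 + (-72*(-1/40) + 34/63)) = -(9/5 + 34/63)*(238 + (9/5 + 34/63)) = -737*(238 + 737/315)/315 = -737*75707/(315*315) = -1*55796059/99225 = -55796059/99225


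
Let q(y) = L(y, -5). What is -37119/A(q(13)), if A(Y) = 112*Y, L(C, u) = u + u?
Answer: 37119/1120 ≈ 33.142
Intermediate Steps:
L(C, u) = 2*u
q(y) = -10 (q(y) = 2*(-5) = -10)
-37119/A(q(13)) = -37119/(112*(-10)) = -37119/(-1120) = -37119*(-1/1120) = 37119/1120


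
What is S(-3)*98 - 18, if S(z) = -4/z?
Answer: 338/3 ≈ 112.67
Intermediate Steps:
S(-3)*98 - 18 = -4/(-3)*98 - 18 = -4*(-1/3)*98 - 18 = (4/3)*98 - 18 = 392/3 - 18 = 338/3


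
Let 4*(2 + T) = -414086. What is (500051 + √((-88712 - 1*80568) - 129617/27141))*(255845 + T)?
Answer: 152337036793/2 + 304643*I*√124700901310677/54282 ≈ 7.6169e+10 + 6.2671e+7*I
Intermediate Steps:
T = -207047/2 (T = -2 + (¼)*(-414086) = -2 - 207043/2 = -207047/2 ≈ -1.0352e+5)
(500051 + √((-88712 - 1*80568) - 129617/27141))*(255845 + T) = (500051 + √((-88712 - 1*80568) - 129617/27141))*(255845 - 207047/2) = (500051 + √((-88712 - 80568) - 129617*1/27141))*(304643/2) = (500051 + √(-169280 - 129617/27141))*(304643/2) = (500051 + √(-4594558097/27141))*(304643/2) = (500051 + I*√124700901310677/27141)*(304643/2) = 152337036793/2 + 304643*I*√124700901310677/54282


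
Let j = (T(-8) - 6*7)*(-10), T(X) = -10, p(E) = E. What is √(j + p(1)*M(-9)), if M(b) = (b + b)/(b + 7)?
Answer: 23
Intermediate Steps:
M(b) = 2*b/(7 + b) (M(b) = (2*b)/(7 + b) = 2*b/(7 + b))
j = 520 (j = (-10 - 6*7)*(-10) = (-10 - 42)*(-10) = -52*(-10) = 520)
√(j + p(1)*M(-9)) = √(520 + 1*(2*(-9)/(7 - 9))) = √(520 + 1*(2*(-9)/(-2))) = √(520 + 1*(2*(-9)*(-½))) = √(520 + 1*9) = √(520 + 9) = √529 = 23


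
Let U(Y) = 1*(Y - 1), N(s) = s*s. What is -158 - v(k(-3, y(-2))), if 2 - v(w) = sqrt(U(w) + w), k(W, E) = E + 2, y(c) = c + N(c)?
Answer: -160 + sqrt(7) ≈ -157.35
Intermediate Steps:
N(s) = s**2
U(Y) = -1 + Y (U(Y) = 1*(-1 + Y) = -1 + Y)
y(c) = c + c**2
k(W, E) = 2 + E
v(w) = 2 - sqrt(-1 + 2*w) (v(w) = 2 - sqrt((-1 + w) + w) = 2 - sqrt(-1 + 2*w))
-158 - v(k(-3, y(-2))) = -158 - (2 - sqrt(-1 + 2*(2 - 2*(1 - 2)))) = -158 - (2 - sqrt(-1 + 2*(2 - 2*(-1)))) = -158 - (2 - sqrt(-1 + 2*(2 + 2))) = -158 - (2 - sqrt(-1 + 2*4)) = -158 - (2 - sqrt(-1 + 8)) = -158 - (2 - sqrt(7)) = -158 + (-2 + sqrt(7)) = -160 + sqrt(7)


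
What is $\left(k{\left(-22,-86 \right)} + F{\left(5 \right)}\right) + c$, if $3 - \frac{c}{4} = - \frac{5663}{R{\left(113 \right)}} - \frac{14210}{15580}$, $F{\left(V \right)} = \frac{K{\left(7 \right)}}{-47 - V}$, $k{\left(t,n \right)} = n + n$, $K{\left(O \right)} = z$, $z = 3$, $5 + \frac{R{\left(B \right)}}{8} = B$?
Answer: $- \frac{284785781}{2187432} \approx -130.19$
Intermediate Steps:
$R{\left(B \right)} = -40 + 8 B$
$K{\left(O \right)} = 3$
$k{\left(t,n \right)} = 2 n$
$F{\left(V \right)} = \frac{3}{-47 - V}$
$c = \frac{7044517}{168264}$ ($c = 12 - 4 \left(- \frac{5663}{-40 + 8 \cdot 113} - \frac{14210}{15580}\right) = 12 - 4 \left(- \frac{5663}{-40 + 904} - \frac{1421}{1558}\right) = 12 - 4 \left(- \frac{5663}{864} - \frac{1421}{1558}\right) = 12 - - \frac{5025349}{168264} = 12 + \frac{5025349}{168264} = \frac{7044517}{168264} \approx 41.866$)
$\left(k{\left(-22,-86 \right)} + F{\left(5 \right)}\right) + c = \left(2 \left(-86\right) - \frac{3}{47 + 5}\right) + \frac{7044517}{168264} = \left(-172 - \frac{3}{52}\right) + \frac{7044517}{168264} = - \frac{8947}{52} + \frac{7044517}{168264} = - \frac{284785781}{2187432}$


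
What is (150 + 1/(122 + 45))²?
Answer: 627552601/27889 ≈ 22502.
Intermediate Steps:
(150 + 1/(122 + 45))² = (150 + 1/167)² = (25051/167)² = 627552601/27889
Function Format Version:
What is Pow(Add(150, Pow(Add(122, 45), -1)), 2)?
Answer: Rational(627552601, 27889) ≈ 22502.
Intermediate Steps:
Pow(Add(150, Pow(Add(122, 45), -1)), 2) = Pow(Add(150, Pow(167, -1)), 2) = Pow(Add(150, Rational(1, 167)), 2) = Pow(Rational(25051, 167), 2) = Rational(627552601, 27889)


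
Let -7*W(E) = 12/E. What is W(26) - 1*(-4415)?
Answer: 401759/91 ≈ 4414.9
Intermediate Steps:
W(E) = -12/(7*E)
W(26) - 1*(-4415) = -12/7/26 - 1*(-4415) = -12/7*1/26 + 4415 = -6/91 + 4415 = 401759/91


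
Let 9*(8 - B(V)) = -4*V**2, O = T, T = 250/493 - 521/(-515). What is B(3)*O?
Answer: 4627236/253895 ≈ 18.225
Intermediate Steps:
T = 385603/253895 (T = 250*(1/493) - 521*(-1/515) = 250/493 + 521/515 = 385603/253895 ≈ 1.5187)
O = 385603/253895 ≈ 1.5187
B(V) = 8 + 4*V**2/9 (B(V) = 8 - (-4)*V**2/9 = 8 + 4*V**2/9)
B(3)*O = (8 + (4/9)*3**2)*(385603/253895) = (8 + (4/9)*9)*(385603/253895) = (8 + 4)*(385603/253895) = 12*(385603/253895) = 4627236/253895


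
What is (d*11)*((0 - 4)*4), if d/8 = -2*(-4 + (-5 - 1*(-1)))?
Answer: -22528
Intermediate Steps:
d = 128 (d = 8*(-2*(-4 + (-5 - 1*(-1)))) = 8*(-2*(-4 + (-5 + 1))) = 8*(-2*(-4 - 4)) = 8*(-2*(-8)) = 8*16 = 128)
(d*11)*((0 - 4)*4) = (128*11)*((0 - 4)*4) = 1408*(-4*4) = 1408*(-16) = -22528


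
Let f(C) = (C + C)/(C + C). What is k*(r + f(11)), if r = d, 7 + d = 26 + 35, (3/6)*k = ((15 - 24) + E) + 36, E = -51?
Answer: -2640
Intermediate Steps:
f(C) = 1 (f(C) = (2*C)/((2*C)) = (2*C)*(1/(2*C)) = 1)
k = -48 (k = 2*(((15 - 24) - 51) + 36) = 2*((-9 - 51) + 36) = 2*(-60 + 36) = 2*(-24) = -48)
d = 54 (d = -7 + (26 + 35) = -7 + 61 = 54)
r = 54
k*(r + f(11)) = -48*(54 + 1) = -48*55 = -2640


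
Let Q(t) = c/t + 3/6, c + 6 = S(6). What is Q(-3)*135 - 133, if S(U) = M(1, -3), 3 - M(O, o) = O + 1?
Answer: 319/2 ≈ 159.50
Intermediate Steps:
M(O, o) = 2 - O (M(O, o) = 3 - (O + 1) = 3 - (1 + O) = 3 + (-1 - O) = 2 - O)
S(U) = 1 (S(U) = 2 - 1*1 = 2 - 1 = 1)
c = -5 (c = -6 + 1 = -5)
Q(t) = ½ - 5/t (Q(t) = -5/t + 3/6 = -5/t + 3*(⅙) = -5/t + ½ = ½ - 5/t)
Q(-3)*135 - 133 = ((½)*(-10 - 3)/(-3))*135 - 133 = ((½)*(-⅓)*(-13))*135 - 133 = (13/6)*135 - 133 = 585/2 - 133 = 319/2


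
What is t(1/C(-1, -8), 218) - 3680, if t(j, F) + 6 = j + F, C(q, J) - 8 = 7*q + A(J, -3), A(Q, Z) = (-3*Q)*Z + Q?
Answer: -273973/79 ≈ -3468.0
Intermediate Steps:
A(Q, Z) = Q - 3*Q*Z (A(Q, Z) = -3*Q*Z + Q = Q - 3*Q*Z)
C(q, J) = 8 + 7*q + 10*J (C(q, J) = 8 + (7*q + J*(1 - 3*(-3))) = 8 + (7*q + J*(1 + 9)) = 8 + (7*q + J*10) = 8 + (7*q + 10*J) = 8 + 7*q + 10*J)
t(j, F) = -6 + F + j (t(j, F) = -6 + (j + F) = -6 + (F + j) = -6 + F + j)
t(1/C(-1, -8), 218) - 3680 = (-6 + 218 + 1/(8 + 7*(-1) + 10*(-8))) - 3680 = (-6 + 218 + 1/(8 - 7 - 80)) - 3680 = (-6 + 218 + 1/(-79)) - 3680 = (-6 + 218 - 1/79) - 3680 = 16747/79 - 3680 = -273973/79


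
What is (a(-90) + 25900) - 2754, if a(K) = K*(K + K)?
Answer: 39346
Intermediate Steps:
a(K) = 2*K² (a(K) = K*(2*K) = 2*K²)
(a(-90) + 25900) - 2754 = (2*(-90)² + 25900) - 2754 = (2*8100 + 25900) - 2754 = (16200 + 25900) - 2754 = 42100 - 2754 = 39346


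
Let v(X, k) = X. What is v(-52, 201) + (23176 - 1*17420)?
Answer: 5704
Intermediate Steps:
v(-52, 201) + (23176 - 1*17420) = -52 + (23176 - 1*17420) = -52 + (23176 - 17420) = -52 + 5756 = 5704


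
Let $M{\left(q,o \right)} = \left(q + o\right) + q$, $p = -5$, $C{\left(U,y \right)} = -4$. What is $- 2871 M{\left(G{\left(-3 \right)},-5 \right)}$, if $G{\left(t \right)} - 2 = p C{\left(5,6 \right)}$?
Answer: $-111969$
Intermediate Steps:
$G{\left(t \right)} = 22$ ($G{\left(t \right)} = 2 - -20 = 2 + 20 = 22$)
$M{\left(q,o \right)} = o + 2 q$ ($M{\left(q,o \right)} = \left(o + q\right) + q = o + 2 q$)
$- 2871 M{\left(G{\left(-3 \right)},-5 \right)} = - 2871 \left(-5 + 2 \cdot 22\right) = - 2871 \left(-5 + 44\right) = \left(-2871\right) 39 = -111969$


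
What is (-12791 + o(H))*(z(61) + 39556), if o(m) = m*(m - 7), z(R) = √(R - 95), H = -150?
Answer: 425583004 + 10759*I*√34 ≈ 4.2558e+8 + 62735.0*I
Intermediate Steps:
z(R) = √(-95 + R)
o(m) = m*(-7 + m)
(-12791 + o(H))*(z(61) + 39556) = (-12791 - 150*(-7 - 150))*(√(-95 + 61) + 39556) = (-12791 - 150*(-157))*(√(-34) + 39556) = (-12791 + 23550)*(I*√34 + 39556) = 10759*(39556 + I*√34) = 425583004 + 10759*I*√34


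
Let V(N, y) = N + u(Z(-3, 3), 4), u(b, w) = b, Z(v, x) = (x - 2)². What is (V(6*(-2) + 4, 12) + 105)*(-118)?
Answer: -11564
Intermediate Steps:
Z(v, x) = (-2 + x)²
V(N, y) = 1 + N (V(N, y) = N + (-2 + 3)² = N + 1² = N + 1 = 1 + N)
(V(6*(-2) + 4, 12) + 105)*(-118) = ((1 + (6*(-2) + 4)) + 105)*(-118) = ((1 + (-12 + 4)) + 105)*(-118) = ((1 - 8) + 105)*(-118) = (-7 + 105)*(-118) = 98*(-118) = -11564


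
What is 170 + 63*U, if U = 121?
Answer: 7793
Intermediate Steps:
170 + 63*U = 170 + 63*121 = 170 + 7623 = 7793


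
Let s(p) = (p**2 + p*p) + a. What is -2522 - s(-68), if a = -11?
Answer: -11759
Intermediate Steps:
s(p) = -11 + 2*p**2 (s(p) = (p**2 + p*p) - 11 = (p**2 + p**2) - 11 = 2*p**2 - 11 = -11 + 2*p**2)
-2522 - s(-68) = -2522 - (-11 + 2*(-68)**2) = -2522 - (-11 + 2*4624) = -2522 - (-11 + 9248) = -2522 - 1*9237 = -2522 - 9237 = -11759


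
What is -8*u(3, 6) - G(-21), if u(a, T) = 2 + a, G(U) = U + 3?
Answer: -22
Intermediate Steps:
G(U) = 3 + U
-8*u(3, 6) - G(-21) = -8*(2 + 3) - (3 - 21) = -8*5 - 1*(-18) = -40 + 18 = -22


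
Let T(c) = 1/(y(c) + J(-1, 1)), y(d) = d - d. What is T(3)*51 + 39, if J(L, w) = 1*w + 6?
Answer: 324/7 ≈ 46.286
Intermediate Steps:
J(L, w) = 6 + w (J(L, w) = w + 6 = 6 + w)
y(d) = 0
T(c) = ⅐ (T(c) = 1/(0 + (6 + 1)) = 1/(0 + 7) = 1/7 = ⅐)
T(3)*51 + 39 = (⅐)*51 + 39 = 51/7 + 39 = 324/7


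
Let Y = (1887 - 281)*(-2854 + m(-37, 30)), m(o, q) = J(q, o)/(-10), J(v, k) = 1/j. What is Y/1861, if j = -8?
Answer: -183340157/74440 ≈ -2462.9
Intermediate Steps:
J(v, k) = -1/8 (J(v, k) = 1/(-8) = -1/8)
m(o, q) = 1/80 (m(o, q) = -1/8/(-10) = -1/8*(-1/10) = 1/80)
Y = -183340157/40 (Y = (1887 - 281)*(-2854 + 1/80) = 1606*(-228319/80) = -183340157/40 ≈ -4.5835e+6)
Y/1861 = -183340157/40/1861 = -183340157/40*1/1861 = -183340157/74440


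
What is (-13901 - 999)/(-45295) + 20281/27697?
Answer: 266262639/250907123 ≈ 1.0612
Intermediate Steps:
(-13901 - 999)/(-45295) + 20281/27697 = -14900*(-1/45295) + 20281*(1/27697) = 2980/9059 + 20281/27697 = 266262639/250907123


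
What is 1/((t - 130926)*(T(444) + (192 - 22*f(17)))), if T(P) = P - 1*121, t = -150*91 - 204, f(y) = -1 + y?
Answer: -1/23599140 ≈ -4.2374e-8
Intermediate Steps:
t = -13854 (t = -13650 - 204 = -13854)
T(P) = -121 + P (T(P) = P - 121 = -121 + P)
1/((t - 130926)*(T(444) + (192 - 22*f(17)))) = 1/((-13854 - 130926)*((-121 + 444) + (192 - 22*(-1 + 17)))) = 1/(-144780*(323 + (192 - 22*16))) = 1/(-144780*(323 + (192 - 352))) = 1/(-144780*(323 - 160)) = 1/(-144780*163) = 1/(-23599140) = -1/23599140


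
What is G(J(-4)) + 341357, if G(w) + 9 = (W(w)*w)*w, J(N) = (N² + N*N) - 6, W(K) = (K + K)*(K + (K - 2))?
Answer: 2098948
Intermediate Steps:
W(K) = 2*K*(-2 + 2*K) (W(K) = (2*K)*(K + (-2 + K)) = (2*K)*(-2 + 2*K) = 2*K*(-2 + 2*K))
J(N) = -6 + 2*N² (J(N) = (N² + N²) - 6 = 2*N² - 6 = -6 + 2*N²)
G(w) = -9 + 4*w³*(-1 + w) (G(w) = -9 + ((4*w*(-1 + w))*w)*w = -9 + (4*w²*(-1 + w))*w = -9 + 4*w³*(-1 + w))
G(J(-4)) + 341357 = (-9 + 4*(-6 + 2*(-4)²)³*(-1 + (-6 + 2*(-4)²))) + 341357 = (-9 + 4*(-6 + 2*16)³*(-1 + (-6 + 2*16))) + 341357 = (-9 + 4*(-6 + 32)³*(-1 + (-6 + 32))) + 341357 = (-9 + 4*26³*(-1 + 26)) + 341357 = (-9 + 4*17576*25) + 341357 = (-9 + 1757600) + 341357 = 1757591 + 341357 = 2098948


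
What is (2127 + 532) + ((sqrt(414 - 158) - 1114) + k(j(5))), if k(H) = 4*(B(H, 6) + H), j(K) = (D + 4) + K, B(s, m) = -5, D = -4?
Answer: 1561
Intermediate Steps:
j(K) = K (j(K) = (-4 + 4) + K = 0 + K = K)
k(H) = -20 + 4*H (k(H) = 4*(-5 + H) = -20 + 4*H)
(2127 + 532) + ((sqrt(414 - 158) - 1114) + k(j(5))) = (2127 + 532) + ((sqrt(414 - 158) - 1114) + (-20 + 4*5)) = 2659 + ((sqrt(256) - 1114) + (-20 + 20)) = 2659 + ((16 - 1114) + 0) = 2659 + (-1098 + 0) = 2659 - 1098 = 1561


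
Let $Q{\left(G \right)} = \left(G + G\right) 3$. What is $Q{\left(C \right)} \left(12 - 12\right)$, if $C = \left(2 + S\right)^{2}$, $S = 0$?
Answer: $0$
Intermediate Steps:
$C = 4$ ($C = \left(2 + 0\right)^{2} = 2^{2} = 4$)
$Q{\left(G \right)} = 6 G$ ($Q{\left(G \right)} = 2 G 3 = 6 G$)
$Q{\left(C \right)} \left(12 - 12\right) = 6 \cdot 4 \left(12 - 12\right) = 24 \cdot 0 = 0$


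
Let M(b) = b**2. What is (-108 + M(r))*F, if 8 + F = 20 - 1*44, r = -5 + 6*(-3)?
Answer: -13472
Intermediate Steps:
r = -23 (r = -5 - 18 = -23)
F = -32 (F = -8 + (20 - 1*44) = -8 + (20 - 44) = -8 - 24 = -32)
(-108 + M(r))*F = (-108 + (-23)**2)*(-32) = (-108 + 529)*(-32) = 421*(-32) = -13472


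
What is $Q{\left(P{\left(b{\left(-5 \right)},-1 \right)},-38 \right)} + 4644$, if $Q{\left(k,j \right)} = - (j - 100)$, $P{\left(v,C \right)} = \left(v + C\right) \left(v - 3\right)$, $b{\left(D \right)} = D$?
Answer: $4782$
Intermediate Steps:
$P{\left(v,C \right)} = \left(-3 + v\right) \left(C + v\right)$ ($P{\left(v,C \right)} = \left(C + v\right) \left(-3 + v\right) = \left(-3 + v\right) \left(C + v\right)$)
$Q{\left(k,j \right)} = 100 - j$ ($Q{\left(k,j \right)} = - (j - 100) = - (-100 + j) = 100 - j$)
$Q{\left(P{\left(b{\left(-5 \right)},-1 \right)},-38 \right)} + 4644 = \left(100 - -38\right) + 4644 = \left(100 + 38\right) + 4644 = 138 + 4644 = 4782$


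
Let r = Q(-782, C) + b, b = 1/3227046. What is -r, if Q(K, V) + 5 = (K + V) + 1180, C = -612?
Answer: 706723073/3227046 ≈ 219.00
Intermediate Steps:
b = 1/3227046 ≈ 3.0988e-7
Q(K, V) = 1175 + K + V (Q(K, V) = -5 + ((K + V) + 1180) = -5 + (1180 + K + V) = 1175 + K + V)
r = -706723073/3227046 (r = (1175 - 782 - 612) + 1/3227046 = -219 + 1/3227046 = -706723073/3227046 ≈ -219.00)
-r = -1*(-706723073/3227046) = 706723073/3227046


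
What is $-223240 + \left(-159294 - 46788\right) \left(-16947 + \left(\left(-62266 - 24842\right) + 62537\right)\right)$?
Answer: $8555889236$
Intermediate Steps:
$-223240 + \left(-159294 - 46788\right) \left(-16947 + \left(\left(-62266 - 24842\right) + 62537\right)\right) = -223240 - 206082 \left(-16947 + \left(-87108 + 62537\right)\right) = -223240 - 206082 \left(-16947 - 24571\right) = -223240 - -8556112476 = -223240 + 8556112476 = 8555889236$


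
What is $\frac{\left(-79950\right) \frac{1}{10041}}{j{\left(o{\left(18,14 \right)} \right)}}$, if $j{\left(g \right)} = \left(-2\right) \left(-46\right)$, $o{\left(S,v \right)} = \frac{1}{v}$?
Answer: $- \frac{13325}{153962} \approx -0.086547$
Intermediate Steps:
$j{\left(g \right)} = 92$
$\frac{\left(-79950\right) \frac{1}{10041}}{j{\left(o{\left(18,14 \right)} \right)}} = \frac{\left(-79950\right) \frac{1}{10041}}{92} = \left(-79950\right) \frac{1}{10041} \cdot \frac{1}{92} = \left(- \frac{26650}{3347}\right) \frac{1}{92} = - \frac{13325}{153962}$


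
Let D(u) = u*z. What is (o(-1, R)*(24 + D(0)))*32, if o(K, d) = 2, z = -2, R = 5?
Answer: 1536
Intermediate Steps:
D(u) = -2*u (D(u) = u*(-2) = -2*u)
(o(-1, R)*(24 + D(0)))*32 = (2*(24 - 2*0))*32 = (2*(24 + 0))*32 = (2*24)*32 = 48*32 = 1536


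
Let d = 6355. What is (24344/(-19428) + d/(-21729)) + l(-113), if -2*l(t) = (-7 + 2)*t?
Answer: -19985016101/70358502 ≈ -284.05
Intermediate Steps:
l(t) = 5*t/2 (l(t) = -(-7 + 2)*t/2 = -(-5)*t/2 = 5*t/2)
(24344/(-19428) + d/(-21729)) + l(-113) = (24344/(-19428) + 6355/(-21729)) + (5/2)*(-113) = (24344*(-1/19428) + 6355*(-1/21729)) - 565/2 = (-6086/4857 - 6355/21729) - 565/2 = -54369643/35179251 - 565/2 = -19985016101/70358502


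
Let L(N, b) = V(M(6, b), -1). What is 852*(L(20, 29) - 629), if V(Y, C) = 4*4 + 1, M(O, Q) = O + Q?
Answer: -521424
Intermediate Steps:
V(Y, C) = 17 (V(Y, C) = 16 + 1 = 17)
L(N, b) = 17
852*(L(20, 29) - 629) = 852*(17 - 629) = 852*(-612) = -521424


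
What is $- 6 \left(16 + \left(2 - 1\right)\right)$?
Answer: $-102$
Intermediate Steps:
$- 6 \left(16 + \left(2 - 1\right)\right) = - 6 \left(16 + 1\right) = \left(-6\right) 17 = -102$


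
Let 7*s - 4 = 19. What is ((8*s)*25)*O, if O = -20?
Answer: -92000/7 ≈ -13143.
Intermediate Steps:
s = 23/7 (s = 4/7 + (⅐)*19 = 4/7 + 19/7 = 23/7 ≈ 3.2857)
((8*s)*25)*O = ((8*(23/7))*25)*(-20) = ((184/7)*25)*(-20) = (4600/7)*(-20) = -92000/7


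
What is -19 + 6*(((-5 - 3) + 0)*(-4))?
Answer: 173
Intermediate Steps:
-19 + 6*(((-5 - 3) + 0)*(-4)) = -19 + 6*((-8 + 0)*(-4)) = -19 + 6*(-8*(-4)) = -19 + 6*32 = -19 + 192 = 173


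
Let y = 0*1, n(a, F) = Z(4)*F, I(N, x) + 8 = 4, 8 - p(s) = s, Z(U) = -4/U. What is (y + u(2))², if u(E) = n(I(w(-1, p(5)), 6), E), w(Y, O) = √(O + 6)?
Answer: 4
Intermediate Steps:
p(s) = 8 - s
w(Y, O) = √(6 + O)
I(N, x) = -4 (I(N, x) = -8 + 4 = -4)
n(a, F) = -F (n(a, F) = (-4/4)*F = (-4*¼)*F = -F)
u(E) = -E
y = 0
(y + u(2))² = (0 - 1*2)² = (0 - 2)² = (-2)² = 4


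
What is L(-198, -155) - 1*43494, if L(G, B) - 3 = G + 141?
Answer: -43548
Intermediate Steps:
L(G, B) = 144 + G (L(G, B) = 3 + (G + 141) = 3 + (141 + G) = 144 + G)
L(-198, -155) - 1*43494 = (144 - 198) - 1*43494 = -54 - 43494 = -43548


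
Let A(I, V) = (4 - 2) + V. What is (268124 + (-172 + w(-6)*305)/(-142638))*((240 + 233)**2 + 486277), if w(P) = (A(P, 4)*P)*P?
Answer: 13576949652236212/71319 ≈ 1.9037e+11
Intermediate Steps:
A(I, V) = 2 + V
w(P) = 6*P**2 (w(P) = ((2 + 4)*P)*P = (6*P)*P = 6*P**2)
(268124 + (-172 + w(-6)*305)/(-142638))*((240 + 233)**2 + 486277) = (268124 + (-172 + (6*(-6)**2)*305)/(-142638))*((240 + 233)**2 + 486277) = (268124 + (-172 + (6*36)*305)*(-1/142638))*(473**2 + 486277) = (268124 + (-172 + 216*305)*(-1/142638))*(223729 + 486277) = (268124 + (-172 + 65880)*(-1/142638))*710006 = (268124 + 65708*(-1/142638))*710006 = (268124 - 32854/71319)*710006 = (19122302702/71319)*710006 = 13576949652236212/71319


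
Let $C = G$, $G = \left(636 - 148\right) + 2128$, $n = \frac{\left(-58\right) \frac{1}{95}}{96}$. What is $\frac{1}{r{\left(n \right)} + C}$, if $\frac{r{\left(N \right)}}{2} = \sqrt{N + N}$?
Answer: $\frac{1491120}{3900769949} - \frac{i \sqrt{16530}}{3900769949} \approx 0.00038226 - 3.296 \cdot 10^{-8} i$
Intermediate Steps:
$n = - \frac{29}{4560}$ ($n = \left(-58\right) \frac{1}{95} \cdot \frac{1}{96} = \left(- \frac{58}{95}\right) \frac{1}{96} = - \frac{29}{4560} \approx -0.0063597$)
$r{\left(N \right)} = 2 \sqrt{2} \sqrt{N}$ ($r{\left(N \right)} = 2 \sqrt{N + N} = 2 \sqrt{2 N} = 2 \sqrt{2} \sqrt{N}$)
$G = 2616$ ($G = 488 + 2128 = 2616$)
$C = 2616$
$\frac{1}{r{\left(n \right)} + C} = \frac{1}{2 \sqrt{2} \sqrt{- \frac{29}{4560}} + 2616} = \frac{1}{2 \sqrt{2} \frac{i \sqrt{8265}}{1140} + 2616} = \frac{1}{\frac{i \sqrt{16530}}{570} + 2616} = \frac{1}{2616 + \frac{i \sqrt{16530}}{570}}$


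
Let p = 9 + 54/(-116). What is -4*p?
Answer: -990/29 ≈ -34.138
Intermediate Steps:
p = 495/58 (p = 9 + 54*(-1/116) = 9 - 27/58 = 495/58 ≈ 8.5345)
-4*p = -4*495/58 = -990/29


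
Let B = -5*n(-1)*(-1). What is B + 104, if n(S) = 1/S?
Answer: 99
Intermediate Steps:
n(S) = 1/S
B = -5 (B = -5/(-1)*(-1) = -5*(-1)*(-1) = 5*(-1) = -5)
B + 104 = -5 + 104 = 99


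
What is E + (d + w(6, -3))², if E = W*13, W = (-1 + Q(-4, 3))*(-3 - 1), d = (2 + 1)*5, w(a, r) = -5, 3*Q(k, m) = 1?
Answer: 404/3 ≈ 134.67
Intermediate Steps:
Q(k, m) = ⅓ (Q(k, m) = (⅓)*1 = ⅓)
d = 15 (d = 3*5 = 15)
W = 8/3 (W = (-1 + ⅓)*(-3 - 1) = -⅔*(-4) = 8/3 ≈ 2.6667)
E = 104/3 (E = (8/3)*13 = 104/3 ≈ 34.667)
E + (d + w(6, -3))² = 104/3 + (15 - 5)² = 104/3 + 10² = 104/3 + 100 = 404/3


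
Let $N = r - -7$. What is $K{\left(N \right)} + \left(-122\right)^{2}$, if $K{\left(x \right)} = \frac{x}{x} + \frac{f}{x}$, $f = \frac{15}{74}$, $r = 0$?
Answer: $\frac{7710445}{518} \approx 14885.0$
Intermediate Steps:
$N = 7$ ($N = 0 - -7 = 0 + 7 = 7$)
$f = \frac{15}{74}$ ($f = 15 \cdot \frac{1}{74} = \frac{15}{74} \approx 0.2027$)
$K{\left(x \right)} = 1 + \frac{15}{74 x}$ ($K{\left(x \right)} = \frac{x}{x} + \frac{15}{74 x} = 1 + \frac{15}{74 x}$)
$K{\left(N \right)} + \left(-122\right)^{2} = \frac{\frac{15}{74} + 7}{7} + \left(-122\right)^{2} = \frac{1}{7} \cdot \frac{533}{74} + 14884 = \frac{533}{518} + 14884 = \frac{7710445}{518}$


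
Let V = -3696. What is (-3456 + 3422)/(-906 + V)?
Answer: 17/2301 ≈ 0.0073881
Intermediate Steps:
(-3456 + 3422)/(-906 + V) = (-3456 + 3422)/(-906 - 3696) = -34/(-4602) = -34*(-1/4602) = 17/2301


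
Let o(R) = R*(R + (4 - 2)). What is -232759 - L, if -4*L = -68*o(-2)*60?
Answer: -232759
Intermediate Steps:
o(R) = R*(2 + R) (o(R) = R*(R + 2) = R*(2 + R))
L = 0 (L = -(-(-136)*(2 - 2))*60/4 = -(-(-136)*0)*60/4 = -(-68*0)*60/4 = -0*60 = -1/4*0 = 0)
-232759 - L = -232759 - 1*0 = -232759 + 0 = -232759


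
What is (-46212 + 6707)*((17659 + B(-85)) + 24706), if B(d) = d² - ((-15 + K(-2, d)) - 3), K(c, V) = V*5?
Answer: -1976553665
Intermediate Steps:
K(c, V) = 5*V
B(d) = 18 + d² - 5*d (B(d) = d² - ((-15 + 5*d) - 3) = d² - (-18 + 5*d) = d² + (18 - 5*d) = 18 + d² - 5*d)
(-46212 + 6707)*((17659 + B(-85)) + 24706) = (-46212 + 6707)*((17659 + (18 + (-85)² - 5*(-85))) + 24706) = -39505*((17659 + (18 + 7225 + 425)) + 24706) = -39505*((17659 + 7668) + 24706) = -39505*(25327 + 24706) = -39505*50033 = -1976553665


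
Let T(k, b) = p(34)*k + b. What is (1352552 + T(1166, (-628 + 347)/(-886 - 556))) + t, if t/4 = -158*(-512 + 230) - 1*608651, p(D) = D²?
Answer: 640346337/1442 ≈ 4.4407e+5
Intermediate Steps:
t = -2256380 (t = 4*(-158*(-512 + 230) - 1*608651) = 4*(-158*(-282) - 608651) = 4*(44556 - 608651) = 4*(-564095) = -2256380)
T(k, b) = b + 1156*k (T(k, b) = 34²*k + b = 1156*k + b = b + 1156*k)
(1352552 + T(1166, (-628 + 347)/(-886 - 556))) + t = (1352552 + ((-628 + 347)/(-886 - 556) + 1156*1166)) - 2256380 = (1352552 + (-281/(-1442) + 1347896)) - 2256380 = (1352552 + (-281*(-1/1442) + 1347896)) - 2256380 = (1352552 + (281/1442 + 1347896)) - 2256380 = (1352552 + 1943666313/1442) - 2256380 = 3894046297/1442 - 2256380 = 640346337/1442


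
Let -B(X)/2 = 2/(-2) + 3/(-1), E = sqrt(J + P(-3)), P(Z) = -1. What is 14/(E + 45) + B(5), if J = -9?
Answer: 3382/407 - 14*I*sqrt(10)/2035 ≈ 8.3096 - 0.021755*I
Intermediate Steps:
E = I*sqrt(10) (E = sqrt(-9 - 1) = sqrt(-10) = I*sqrt(10) ≈ 3.1623*I)
B(X) = 8 (B(X) = -2*(2/(-2) + 3/(-1)) = -2*(2*(-1/2) + 3*(-1)) = -2*(-1 - 3) = -2*(-4) = 8)
14/(E + 45) + B(5) = 14/(I*sqrt(10) + 45) + 8 = 14/(45 + I*sqrt(10)) + 8 = 8 + 14/(45 + I*sqrt(10))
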